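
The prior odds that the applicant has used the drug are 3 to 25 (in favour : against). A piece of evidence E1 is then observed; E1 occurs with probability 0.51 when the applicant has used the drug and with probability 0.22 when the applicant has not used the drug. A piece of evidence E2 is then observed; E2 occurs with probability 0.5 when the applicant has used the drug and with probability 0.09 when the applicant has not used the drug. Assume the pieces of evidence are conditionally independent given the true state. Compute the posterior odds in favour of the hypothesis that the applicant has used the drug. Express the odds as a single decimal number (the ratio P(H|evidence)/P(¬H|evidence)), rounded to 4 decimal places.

Posterior odds ≈ 1.5455

Prior odds = 3/25 = 0.12000.
Likelihood ratio for E1 = 0.51/0.22 = 2.3182.
Likelihood ratio for E2 = 0.5/0.09 = 5.5556.
Posterior odds = prior odds × LR₁ × LR₂ = 1.5455.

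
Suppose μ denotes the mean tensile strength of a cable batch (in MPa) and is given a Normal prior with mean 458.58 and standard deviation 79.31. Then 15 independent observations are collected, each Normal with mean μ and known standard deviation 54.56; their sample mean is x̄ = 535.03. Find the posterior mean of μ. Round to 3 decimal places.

Prior precision 1/τ₀² = 1/79.31² = 0.00015898; data precision n/σ² = 15/54.56² = 0.00503898.
Posterior precision = 0.00015898 + 0.00503898 = 0.00519796.
Posterior mean = (0.00015898·458.58 + 0.00503898·535.03) / 0.00519796 = 532.692.

Posterior mean ≈ 532.692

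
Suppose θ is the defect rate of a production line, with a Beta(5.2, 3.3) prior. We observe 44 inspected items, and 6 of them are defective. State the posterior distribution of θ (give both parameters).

Observing 6 successes and 38 failures updates Beta(5.2, 3.3) by adding the success and failure counts to the two shape parameters: α = 5.2+6 = 11.2, β = 3.3+38 = 41.3.

Posterior: Beta(11.2, 41.3)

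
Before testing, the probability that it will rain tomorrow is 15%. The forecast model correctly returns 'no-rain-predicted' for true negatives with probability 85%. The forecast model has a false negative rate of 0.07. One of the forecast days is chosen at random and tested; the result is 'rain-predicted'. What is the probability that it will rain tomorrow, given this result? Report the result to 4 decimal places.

Write H for 'it will rain tomorrow'. Prior odds H:¬H = 0.15/0.85 = 0.17647. For the 'rain-predicted' outcome, the likelihood ratio is 0.93/0.15 = 6.2000.
Posterior odds = 0.17647 × 6.2000 = 1.0941, so P(H|E) = 1.0941/(1+1.0941) = 0.5225.

P(H | E) ≈ 0.5225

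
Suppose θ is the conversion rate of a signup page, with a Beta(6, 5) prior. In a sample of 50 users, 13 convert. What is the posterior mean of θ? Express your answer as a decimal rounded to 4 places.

Posterior mean ≈ 0.3115

The binomial likelihood is conjugate to the Beta prior: with 13 successes and 37 failures, the posterior is Beta(6+13, 5+37) = Beta(19, 42).
Posterior mean = α/(α+β) = 19/61 = 0.3115.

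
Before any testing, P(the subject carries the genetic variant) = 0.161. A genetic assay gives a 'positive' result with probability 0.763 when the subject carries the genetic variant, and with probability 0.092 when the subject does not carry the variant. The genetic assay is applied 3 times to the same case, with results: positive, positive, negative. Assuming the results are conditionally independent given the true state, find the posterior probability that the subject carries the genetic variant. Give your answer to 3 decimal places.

Let H be the event that the subject carries the genetic variant; start with P(H) = 0.161. P('positive'|H) = 0.763, P('positive'|¬H) = 0.092.
Update on result 1 ('positive'): P(H) ← 0.763·0.1610 / (0.763·0.1610 + 0.092·0.8390) = 0.12284/0.20003 = 0.6141.
Update on result 2 ('positive'): P(H) ← 0.763·0.6141 / (0.763·0.6141 + 0.092·0.3859) = 0.46857/0.50407 = 0.9296.
Update on result 3 ('negative'): P(H) ← 0.237·0.9296 / (0.237·0.9296 + 0.908·0.0704) = 0.22031/0.28426 = 0.7750.

Posterior P(H) ≈ 0.775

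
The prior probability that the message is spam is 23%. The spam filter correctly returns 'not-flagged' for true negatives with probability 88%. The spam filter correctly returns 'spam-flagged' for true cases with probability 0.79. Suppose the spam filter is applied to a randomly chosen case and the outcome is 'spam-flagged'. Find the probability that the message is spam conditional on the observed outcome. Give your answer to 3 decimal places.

P(H | E) ≈ 0.663

Let H be the event that the message is spam. P(H) = 0.23, so P(¬H) = 0.77. With E the 'spam-flagged' result, P(E|H) = 0.79 and P(E|¬H) = 0.12.
P(E) = 0.79·0.23 + 0.12·0.77 = 0.18170 + 0.092400 = 0.27410.
By Bayes' theorem, P(H|E) = 0.18170 / 0.27410 = 0.663.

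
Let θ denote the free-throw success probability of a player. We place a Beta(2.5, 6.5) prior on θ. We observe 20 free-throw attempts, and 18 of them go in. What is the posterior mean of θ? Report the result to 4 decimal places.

Observing 18 successes and 2 failures updates Beta(2.5, 6.5) by adding the success and failure counts to the two shape parameters: α = 2.5+18 = 20.5, β = 6.5+2 = 8.5.
Posterior mean = α/(α+β) = 20.5/29 = 0.7069.

Posterior mean ≈ 0.7069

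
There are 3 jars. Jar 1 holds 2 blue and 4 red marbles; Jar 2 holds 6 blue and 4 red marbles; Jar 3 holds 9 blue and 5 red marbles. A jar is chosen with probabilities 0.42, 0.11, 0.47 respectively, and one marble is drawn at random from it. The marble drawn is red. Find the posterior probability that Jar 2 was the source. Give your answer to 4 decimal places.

Posterior probability ≈ 0.0895

Tabulate prior·likelihood by source: [1] prior 0.42, lik 0.6667, product 0.2800; [2] prior 0.11, lik 0.4, product 0.04400; [3] prior 0.47, lik 0.3571, product 0.1679.
Normalizing constant = 0.49186; the posterior for Jar 2 is its product over the sum, 0.04400/0.49186 = 0.0895.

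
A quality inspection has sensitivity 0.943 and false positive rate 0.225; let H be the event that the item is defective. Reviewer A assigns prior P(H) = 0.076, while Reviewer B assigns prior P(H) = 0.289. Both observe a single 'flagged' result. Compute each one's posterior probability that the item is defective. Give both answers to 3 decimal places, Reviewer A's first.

Reviewer A: 0.256; Reviewer B: 0.630

The likelihood ratio for a 'flagged' result is 0.943/0.225 = 4.1911.
Reviewer A: prior odds 0.076/0.924 = 0.082251; posterior odds 0.34472; posterior probability 0.256.
Reviewer B: prior odds 0.289/0.711 = 0.40647; posterior odds 1.7036; posterior probability 0.630.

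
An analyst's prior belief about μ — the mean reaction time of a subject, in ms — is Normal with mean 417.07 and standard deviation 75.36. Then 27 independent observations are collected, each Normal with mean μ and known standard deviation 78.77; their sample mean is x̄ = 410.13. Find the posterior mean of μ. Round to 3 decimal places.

Posterior mean ≈ 410.400

With known σ, the Normal prior is conjugate. Weight on the data is w = (n/σ²)/(n/σ² + 1/τ₀²) = 0.00435153/(0.00435153+0.00017608) = 0.96111.
Posterior mean = w·x̄ + (1−w)·μ₀ = 0.96111·410.13 + 0.038891·417.07 = 410.400.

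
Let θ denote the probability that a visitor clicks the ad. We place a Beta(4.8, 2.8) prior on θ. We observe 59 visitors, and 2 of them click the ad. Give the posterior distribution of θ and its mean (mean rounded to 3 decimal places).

The binomial likelihood is conjugate to the Beta prior: with 2 successes and 57 failures, the posterior is Beta(4.8+2, 2.8+57) = Beta(6.8, 59.8).
E[θ | data] = 6.8/(6.8+59.8) = 0.102.

Posterior: Beta(6.8, 59.8); mean ≈ 0.102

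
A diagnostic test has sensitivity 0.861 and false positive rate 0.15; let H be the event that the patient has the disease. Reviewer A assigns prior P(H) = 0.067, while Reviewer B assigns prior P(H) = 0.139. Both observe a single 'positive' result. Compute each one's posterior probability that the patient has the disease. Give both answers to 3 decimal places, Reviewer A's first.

Reviewer A: 0.292; Reviewer B: 0.481

The likelihood ratio for a 'positive' result is 0.861/0.15 = 5.7400.
Reviewer A: prior odds 0.067/0.933 = 0.071811; posterior odds 0.41220; posterior probability 0.292.
Reviewer B: prior odds 0.139/0.861 = 0.16144; posterior odds 0.92667; posterior probability 0.481.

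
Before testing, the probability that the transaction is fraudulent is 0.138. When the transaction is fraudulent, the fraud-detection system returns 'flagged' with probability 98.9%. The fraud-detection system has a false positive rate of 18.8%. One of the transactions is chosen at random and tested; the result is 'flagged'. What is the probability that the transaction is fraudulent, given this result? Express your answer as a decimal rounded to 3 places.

Let H be the event that the transaction is fraudulent. P(H) = 0.138, so P(¬H) = 0.862. With E the 'flagged' result, P(E|H) = 0.989 and P(E|¬H) = 0.188.
P(E) = 0.989·0.138 + 0.188·0.862 = 0.13648 + 0.16206 = 0.29854.
By Bayes' theorem, P(H|E) = 0.13648 / 0.29854 = 0.457.

P(H | E) ≈ 0.457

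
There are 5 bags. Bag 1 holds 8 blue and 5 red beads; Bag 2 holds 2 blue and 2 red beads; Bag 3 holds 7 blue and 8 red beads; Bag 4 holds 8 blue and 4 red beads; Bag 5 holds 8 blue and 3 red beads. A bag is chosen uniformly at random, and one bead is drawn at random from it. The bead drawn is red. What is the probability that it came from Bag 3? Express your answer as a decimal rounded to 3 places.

Tabulate prior·likelihood by source: [1] prior 0.2, lik 0.3846, product 0.07692; [2] prior 0.2, lik 0.5, product 0.1000; [3] prior 0.2, lik 0.5333, product 0.1067; [4] prior 0.2, lik 0.3333, product 0.06667; [5] prior 0.2, lik 0.2727, product 0.05455.
Normalizing constant = 0.40480; the posterior for Bag 3 is its product over the sum, 0.1067/0.40480 = 0.264.

Posterior probability ≈ 0.264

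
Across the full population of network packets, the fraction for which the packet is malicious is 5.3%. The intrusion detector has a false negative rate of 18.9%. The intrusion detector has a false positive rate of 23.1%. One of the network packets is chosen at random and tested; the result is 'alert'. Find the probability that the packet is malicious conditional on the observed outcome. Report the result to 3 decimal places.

P(H | E) ≈ 0.164

Write H for 'the packet is malicious'. Prior odds H:¬H = 0.053/0.947 = 0.055966. For the 'alert' outcome, the likelihood ratio is 0.811/0.231 = 3.5108.
Posterior odds = 0.055966 × 3.5108 = 0.19649, so P(H|E) = 0.19649/(1+0.19649) = 0.164.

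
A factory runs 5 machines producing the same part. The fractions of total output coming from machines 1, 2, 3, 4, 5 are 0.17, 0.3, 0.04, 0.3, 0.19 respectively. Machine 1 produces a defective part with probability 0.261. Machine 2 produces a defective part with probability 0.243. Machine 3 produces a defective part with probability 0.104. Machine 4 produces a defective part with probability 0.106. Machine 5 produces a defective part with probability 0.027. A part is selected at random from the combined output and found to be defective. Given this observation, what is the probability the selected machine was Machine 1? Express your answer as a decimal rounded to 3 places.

Posterior probability ≈ 0.280

P(defective|M1) = 0.261; P(defective|M2) = 0.243; P(defective|M3) = 0.104; P(defective|M4) = 0.106; P(defective|M5) = 0.027.
Prior × likelihood for each source: 0.17·0.261=0.04437, 0.3·0.243=0.07290, 0.04·0.104=0.004160, 0.3·0.106=0.03180, 0.19·0.027=0.005130. Summing gives P(defective) = 0.15836.
P(Machine 1 | defective) = 0.04437 / 0.15836 = 0.280.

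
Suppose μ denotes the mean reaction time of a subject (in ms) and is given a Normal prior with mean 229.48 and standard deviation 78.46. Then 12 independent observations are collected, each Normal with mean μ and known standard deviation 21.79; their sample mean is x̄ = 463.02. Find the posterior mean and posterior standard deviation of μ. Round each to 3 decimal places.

Posterior mean ≈ 461.529; posterior SD ≈ 6.270

Prior precision 1/τ₀² = 1/78.46² = 0.00016244; data precision n/σ² = 12/21.79² = 0.0252736.
Posterior precision = 0.00016244 + 0.0252736 = 0.0254360, giving posterior SD = 1/√0.0254360 = 6.270.
Posterior mean = (0.00016244·229.48 + 0.0252736·463.02) / 0.0254360 = 461.529.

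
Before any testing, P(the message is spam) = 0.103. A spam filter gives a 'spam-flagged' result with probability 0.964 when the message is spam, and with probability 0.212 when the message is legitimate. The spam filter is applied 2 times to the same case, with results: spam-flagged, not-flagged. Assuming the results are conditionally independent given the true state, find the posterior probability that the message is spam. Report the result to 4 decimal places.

Posterior P(H) ≈ 0.0233

Let H be the event that the message is spam; start with P(H) = 0.103. P('spam-flagged'|H) = 0.964, P('spam-flagged'|¬H) = 0.212.
Update on result 1 ('spam-flagged'): P(H) ← 0.964·0.1030 / (0.964·0.1030 + 0.212·0.8970) = 0.099292/0.28946 = 0.3430.
Update on result 2 ('not-flagged'): P(H) ← 0.036·0.3430 / (0.036·0.3430 + 0.788·0.6570) = 0.012349/0.53004 = 0.0233.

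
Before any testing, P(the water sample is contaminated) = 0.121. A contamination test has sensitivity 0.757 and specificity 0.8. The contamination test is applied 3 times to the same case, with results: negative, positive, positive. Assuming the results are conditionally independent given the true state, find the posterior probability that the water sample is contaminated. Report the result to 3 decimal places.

Posterior P(H) ≈ 0.375

Let H be the event that the water sample is contaminated; start with P(H) = 0.121. P('positive'|H) = 0.757, P('positive'|¬H) = 0.2.
Update on result 1 ('negative'): P(H) ← 0.243·0.1210 / (0.243·0.1210 + 0.8·0.8790) = 0.029403/0.73260 = 0.0401.
Update on result 2 ('positive'): P(H) ← 0.757·0.0401 / (0.757·0.0401 + 0.2·0.9599) = 0.030382/0.22236 = 0.1366.
Update on result 3 ('positive'): P(H) ← 0.757·0.1366 / (0.757·0.1366 + 0.2·0.8634) = 0.10343/0.27611 = 0.3746.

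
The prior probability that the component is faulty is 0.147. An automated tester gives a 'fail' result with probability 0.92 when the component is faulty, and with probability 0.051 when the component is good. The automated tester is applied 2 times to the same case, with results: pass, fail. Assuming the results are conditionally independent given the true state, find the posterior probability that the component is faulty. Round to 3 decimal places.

Let H be the event that the component is faulty; start with P(H) = 0.147. P('fail'|H) = 0.92, P('fail'|¬H) = 0.051.
Update on result 1 ('pass'): P(H) ← 0.08·0.1470 / (0.08·0.1470 + 0.949·0.8530) = 0.011760/0.82126 = 0.0143.
Update on result 2 ('fail'): P(H) ← 0.92·0.0143 / (0.92·0.0143 + 0.051·0.9857) = 0.013174/0.063444 = 0.2076.

Posterior P(H) ≈ 0.208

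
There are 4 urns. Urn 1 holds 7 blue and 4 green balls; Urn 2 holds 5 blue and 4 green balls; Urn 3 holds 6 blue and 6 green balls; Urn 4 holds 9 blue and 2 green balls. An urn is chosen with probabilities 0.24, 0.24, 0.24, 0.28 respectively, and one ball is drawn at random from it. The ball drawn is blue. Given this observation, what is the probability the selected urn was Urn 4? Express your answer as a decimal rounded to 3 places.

Tabulate prior·likelihood by source: [1] prior 0.24, lik 0.6364, product 0.1527; [2] prior 0.24, lik 0.5556, product 0.1333; [3] prior 0.24, lik 0.5, product 0.1200; [4] prior 0.28, lik 0.8182, product 0.2291.
Normalizing constant = 0.63515; the posterior for Urn 4 is its product over the sum, 0.2291/0.63515 = 0.361.

Posterior probability ≈ 0.361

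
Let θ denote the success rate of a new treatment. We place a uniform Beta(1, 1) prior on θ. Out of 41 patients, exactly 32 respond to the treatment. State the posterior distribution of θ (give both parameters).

Observing 32 successes and 9 failures updates Beta(1, 1) by adding the success and failure counts to the two shape parameters: α = 1+32 = 33, β = 1+9 = 10.

Posterior: Beta(33, 10)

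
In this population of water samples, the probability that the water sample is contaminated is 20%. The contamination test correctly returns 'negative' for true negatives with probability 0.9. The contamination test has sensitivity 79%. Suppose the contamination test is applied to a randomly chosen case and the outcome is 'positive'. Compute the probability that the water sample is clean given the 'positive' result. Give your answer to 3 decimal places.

P(¬H | E) ≈ 0.336

Write H for 'the water sample is contaminated'. Prior odds H:¬H = 0.2/0.8 = 0.25000. For the 'positive' outcome, the likelihood ratio is 0.79/0.1 = 7.9000.
Posterior odds = 0.25000 × 7.9000 = 1.9750, so P(H|E) = 1.9750/(1+1.9750) = 0.664. Then P(¬H|E) = 1 − 0.664 = 0.336.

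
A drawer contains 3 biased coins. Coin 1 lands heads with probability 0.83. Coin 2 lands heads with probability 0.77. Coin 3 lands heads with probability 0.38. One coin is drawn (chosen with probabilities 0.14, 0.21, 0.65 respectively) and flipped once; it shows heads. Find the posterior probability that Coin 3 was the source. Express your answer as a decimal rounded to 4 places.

Posterior probability ≈ 0.4706

Tabulate prior·likelihood by source: [1] prior 0.14, lik 0.83, product 0.1162; [2] prior 0.21, lik 0.77, product 0.1617; [3] prior 0.65, lik 0.38, product 0.2470.
Normalizing constant = 0.52490; the posterior for Coin 3 is its product over the sum, 0.2470/0.52490 = 0.4706.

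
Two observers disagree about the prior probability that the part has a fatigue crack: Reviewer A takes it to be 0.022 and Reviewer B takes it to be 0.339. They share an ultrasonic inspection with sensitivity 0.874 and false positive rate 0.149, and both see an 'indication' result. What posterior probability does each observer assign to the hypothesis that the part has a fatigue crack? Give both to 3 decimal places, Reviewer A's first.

Reviewer A: 0.117; Reviewer B: 0.751

The likelihood ratio for an 'indication' result is 0.874/0.149 = 5.8658.
Reviewer A: prior odds 0.022/0.978 = 0.022495; posterior odds 0.13195; posterior probability 0.117.
Reviewer B: prior odds 0.339/0.661 = 0.51286; posterior odds 3.0083; posterior probability 0.751.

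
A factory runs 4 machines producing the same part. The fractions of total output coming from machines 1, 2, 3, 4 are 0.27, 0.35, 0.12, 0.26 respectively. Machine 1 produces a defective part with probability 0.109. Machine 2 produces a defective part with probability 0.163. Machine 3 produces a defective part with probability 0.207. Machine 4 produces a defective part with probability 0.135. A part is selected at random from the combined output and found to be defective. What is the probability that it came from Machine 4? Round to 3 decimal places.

P(defective|M1) = 0.109; P(defective|M2) = 0.163; P(defective|M3) = 0.207; P(defective|M4) = 0.135.
Prior × likelihood for each source: 0.27·0.109=0.02943, 0.35·0.163=0.05705, 0.12·0.207=0.02484, 0.26·0.135=0.03510. Summing gives P(defective) = 0.14642.
P(Machine 4 | defective) = 0.03510 / 0.14642 = 0.240.

Posterior probability ≈ 0.240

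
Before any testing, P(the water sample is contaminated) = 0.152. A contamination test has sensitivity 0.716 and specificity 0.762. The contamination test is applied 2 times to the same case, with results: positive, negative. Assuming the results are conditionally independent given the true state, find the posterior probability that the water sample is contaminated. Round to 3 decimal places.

Posterior P(H) ≈ 0.167

Let H be the event that the water sample is contaminated; start with P(H) = 0.152. P('positive'|H) = 0.716, P('positive'|¬H) = 0.238.
Update on result 1 ('positive'): P(H) ← 0.716·0.1520 / (0.716·0.1520 + 0.238·0.8480) = 0.10883/0.31066 = 0.3503.
Update on result 2 ('negative'): P(H) ← 0.284·0.3503 / (0.284·0.3503 + 0.762·0.6497) = 0.099494/0.59454 = 0.1673.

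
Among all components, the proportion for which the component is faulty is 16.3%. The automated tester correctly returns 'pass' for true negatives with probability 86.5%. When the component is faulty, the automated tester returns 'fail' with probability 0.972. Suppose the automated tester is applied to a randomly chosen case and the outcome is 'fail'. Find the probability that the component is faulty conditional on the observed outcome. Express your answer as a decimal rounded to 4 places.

Let H be the event that the component is faulty. P(H) = 0.163, so P(¬H) = 0.837. With E the 'fail' result, P(E|H) = 0.972 and P(E|¬H) = 0.135.
P(E) = 0.972·0.163 + 0.135·0.837 = 0.15844 + 0.11299 = 0.27143.
By Bayes' theorem, P(H|E) = 0.15844 / 0.27143 = 0.5837.

P(H | E) ≈ 0.5837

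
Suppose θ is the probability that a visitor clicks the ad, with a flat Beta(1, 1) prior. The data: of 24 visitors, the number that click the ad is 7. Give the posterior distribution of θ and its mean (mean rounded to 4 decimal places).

The binomial likelihood is conjugate to the Beta prior: with 7 successes and 17 failures, the posterior is Beta(1+7, 1+17) = Beta(8, 18).
E[θ | data] = 8/(8+18) = 0.3077.

Posterior: Beta(8, 18); mean ≈ 0.3077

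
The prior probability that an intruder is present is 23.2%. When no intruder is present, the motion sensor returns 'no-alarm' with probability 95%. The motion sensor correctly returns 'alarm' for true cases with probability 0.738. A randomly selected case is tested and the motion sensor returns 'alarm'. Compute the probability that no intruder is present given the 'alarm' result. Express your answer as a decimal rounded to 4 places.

P(¬H | E) ≈ 0.1832

Let H be the event that an intruder is present. P(H) = 0.232, so P(¬H) = 0.768. With E the 'alarm' result, P(E|H) = 0.738 and P(E|¬H) = 0.05.
P(E) = 0.738·0.232 + 0.05·0.768 = 0.17122 + 0.038400 = 0.20962.
By Bayes' theorem, P(H|E) = 0.17122 / 0.20962 = 0.8168. Hence P(¬H|E) = 1 − 0.8168 = 0.1832.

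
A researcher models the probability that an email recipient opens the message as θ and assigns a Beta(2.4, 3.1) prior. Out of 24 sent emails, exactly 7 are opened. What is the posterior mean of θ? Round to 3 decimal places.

Posterior mean ≈ 0.319

The binomial likelihood is conjugate to the Beta prior: with 7 successes and 17 failures, the posterior is Beta(2.4+7, 3.1+17) = Beta(9.4, 20.1).
Posterior mean = α/(α+β) = 9.4/29.5 = 0.319.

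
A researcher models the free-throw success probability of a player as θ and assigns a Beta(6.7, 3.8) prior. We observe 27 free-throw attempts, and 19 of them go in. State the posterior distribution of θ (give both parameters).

Posterior: Beta(25.7, 11.8)

The binomial likelihood is conjugate to the Beta prior: with 19 successes and 8 failures, the posterior is Beta(6.7+19, 3.8+8) = Beta(25.7, 11.8).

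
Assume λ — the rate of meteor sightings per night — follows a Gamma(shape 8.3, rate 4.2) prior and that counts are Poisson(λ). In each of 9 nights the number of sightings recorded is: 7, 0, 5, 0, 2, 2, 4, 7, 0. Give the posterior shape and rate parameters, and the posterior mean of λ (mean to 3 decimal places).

Posterior: Gamma(shape=35.3, rate=13.2); mean ≈ 2.674

The Poisson likelihood adds the total count to the shape and the number of exposure periods to the rate. Here ∑xᵢ = 27 and n = 9, so shape 8.3→35.3 and rate 4.2→13.2.
Posterior mean = shape/rate = 35.3/13.2 = 2.674.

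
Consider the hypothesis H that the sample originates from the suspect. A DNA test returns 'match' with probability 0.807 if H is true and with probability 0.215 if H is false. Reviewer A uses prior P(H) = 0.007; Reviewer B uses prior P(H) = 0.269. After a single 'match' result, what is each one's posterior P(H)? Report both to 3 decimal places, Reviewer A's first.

Reviewer A: 0.026; Reviewer B: 0.580

The likelihood ratio for a 'match' result is 0.807/0.215 = 3.7535.
Reviewer A: prior odds 0.007/0.993 = 0.0070493; posterior odds 0.026460; posterior probability 0.026.
Reviewer B: prior odds 0.269/0.731 = 0.36799; posterior odds 1.3812; posterior probability 0.580.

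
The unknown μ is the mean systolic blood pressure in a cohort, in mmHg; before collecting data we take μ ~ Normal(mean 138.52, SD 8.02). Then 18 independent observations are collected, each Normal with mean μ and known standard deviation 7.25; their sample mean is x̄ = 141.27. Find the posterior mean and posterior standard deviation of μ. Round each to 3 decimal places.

Posterior mean ≈ 141.151; posterior SD ≈ 1.671

With known σ, the Normal prior is conjugate. Weight on the data is w = (n/σ²)/(n/σ² + 1/τ₀²) = 0.342449/(0.342449+0.0155472) = 0.95657.
Posterior mean = w·x̄ + (1−w)·μ₀ = 0.95657·141.27 + 0.043428·138.52 = 141.151. Posterior variance = 1/(0.342449+0.0155472) = 2.79332, so SD = 1.671.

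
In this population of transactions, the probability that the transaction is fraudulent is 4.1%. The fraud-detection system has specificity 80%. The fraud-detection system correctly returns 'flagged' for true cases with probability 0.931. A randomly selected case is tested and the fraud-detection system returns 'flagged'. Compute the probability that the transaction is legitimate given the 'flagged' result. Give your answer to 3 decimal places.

P(¬H | E) ≈ 0.834

Write H for 'the transaction is fraudulent'. Prior odds H:¬H = 0.041/0.959 = 0.042753. For the 'flagged' outcome, the likelihood ratio is 0.931/0.2 = 4.6550.
Posterior odds = 0.042753 × 4.6550 = 0.19901, so P(H|E) = 0.19901/(1+0.19901) = 0.166. Then P(¬H|E) = 1 − 0.166 = 0.834.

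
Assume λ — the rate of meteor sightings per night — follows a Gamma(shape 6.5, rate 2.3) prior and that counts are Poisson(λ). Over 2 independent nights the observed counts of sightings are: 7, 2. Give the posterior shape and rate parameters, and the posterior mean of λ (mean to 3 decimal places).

Posterior: Gamma(shape=15.5, rate=4.3); mean ≈ 3.605

The Poisson likelihood adds the total count to the shape and the number of exposure periods to the rate. Here ∑xᵢ = 9 and n = 2, so shape 6.5→15.5 and rate 2.3→4.3.
Posterior mean = shape/rate = 15.5/4.3 = 3.605.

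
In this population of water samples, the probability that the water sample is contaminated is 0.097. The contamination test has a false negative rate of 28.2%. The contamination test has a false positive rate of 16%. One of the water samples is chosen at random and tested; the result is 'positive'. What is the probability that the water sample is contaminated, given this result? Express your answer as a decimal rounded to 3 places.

P(H | E) ≈ 0.325

Write H for 'the water sample is contaminated'. Prior odds H:¬H = 0.097/0.903 = 0.10742. For the 'positive' outcome, the likelihood ratio is 0.718/0.16 = 4.4875.
Posterior odds = 0.10742 × 4.4875 = 0.48205, so P(H|E) = 0.48205/(1+0.48205) = 0.325.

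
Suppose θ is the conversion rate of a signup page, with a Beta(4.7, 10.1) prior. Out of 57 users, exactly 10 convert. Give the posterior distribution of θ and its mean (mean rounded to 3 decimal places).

Observing 10 successes and 47 failures updates Beta(4.7, 10.1) by adding the success and failure counts to the two shape parameters: α = 4.7+10 = 14.7, β = 10.1+47 = 57.1.
E[θ | data] = 14.7/(14.7+57.1) = 0.205.

Posterior: Beta(14.7, 57.1); mean ≈ 0.205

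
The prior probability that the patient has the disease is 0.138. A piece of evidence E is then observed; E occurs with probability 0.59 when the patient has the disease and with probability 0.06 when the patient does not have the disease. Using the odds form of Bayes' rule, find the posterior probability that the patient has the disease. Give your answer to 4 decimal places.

Posterior probability ≈ 0.6115

Prior odds = 0.138/(1−0.138) = 0.16009. In log-odds, ln(0.16009) = -1.8320.
Add log likelihood ratio: ln(9.8333) = 2.2858.
Posterior log-odds = 0.45378, so posterior odds = exp(0.45378) = 1.5742. Converting, P(H|E) = 1.5742/2.5742 = 0.6115.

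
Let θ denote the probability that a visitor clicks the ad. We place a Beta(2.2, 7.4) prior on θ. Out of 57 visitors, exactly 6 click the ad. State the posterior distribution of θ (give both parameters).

Posterior: Beta(8.2, 58.4)

Observing 6 successes and 51 failures updates Beta(2.2, 7.4) by adding the success and failure counts to the two shape parameters: α = 2.2+6 = 8.2, β = 7.4+51 = 58.4.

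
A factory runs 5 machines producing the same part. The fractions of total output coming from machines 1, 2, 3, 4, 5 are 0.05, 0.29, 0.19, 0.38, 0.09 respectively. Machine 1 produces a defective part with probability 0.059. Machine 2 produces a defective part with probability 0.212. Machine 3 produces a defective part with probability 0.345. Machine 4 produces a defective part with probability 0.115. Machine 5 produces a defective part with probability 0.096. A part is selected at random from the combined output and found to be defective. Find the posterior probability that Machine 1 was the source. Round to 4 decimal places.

Tabulate prior·likelihood by source: [1] prior 0.05, lik 0.059, product 0.002950; [2] prior 0.29, lik 0.212, product 0.06148; [3] prior 0.19, lik 0.345, product 0.06555; [4] prior 0.38, lik 0.115, product 0.04370; [5] prior 0.09, lik 0.096, product 0.008640.
Normalizing constant = 0.18232; the posterior for Machine 1 is its product over the sum, 0.002950/0.18232 = 0.0162.

Posterior probability ≈ 0.0162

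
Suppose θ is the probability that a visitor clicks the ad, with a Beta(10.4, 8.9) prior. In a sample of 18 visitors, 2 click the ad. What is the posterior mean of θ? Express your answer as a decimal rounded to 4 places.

Posterior mean ≈ 0.3324

Observing 2 successes and 16 failures updates Beta(10.4, 8.9) by adding the success and failure counts to the two shape parameters: α = 10.4+2 = 12.4, β = 8.9+16 = 24.9.
E[θ | data] = 12.4/(12.4+24.9) = 0.3324.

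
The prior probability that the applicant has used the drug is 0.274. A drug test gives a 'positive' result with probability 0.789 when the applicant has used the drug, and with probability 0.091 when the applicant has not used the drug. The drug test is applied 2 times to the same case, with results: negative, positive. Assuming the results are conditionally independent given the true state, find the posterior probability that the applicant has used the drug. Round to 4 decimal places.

Posterior P(H) ≈ 0.4317

Let H be the event that the applicant has used the drug; start with P(H) = 0.274. P('positive'|H) = 0.789, P('positive'|¬H) = 0.091.
Update on result 1 ('negative'): P(H) ← 0.211·0.2740 / (0.211·0.2740 + 0.909·0.7260) = 0.057814/0.71775 = 0.0805.
Update on result 2 ('positive'): P(H) ← 0.789·0.0805 / (0.789·0.0805 + 0.091·0.9195) = 0.063553/0.14722 = 0.4317.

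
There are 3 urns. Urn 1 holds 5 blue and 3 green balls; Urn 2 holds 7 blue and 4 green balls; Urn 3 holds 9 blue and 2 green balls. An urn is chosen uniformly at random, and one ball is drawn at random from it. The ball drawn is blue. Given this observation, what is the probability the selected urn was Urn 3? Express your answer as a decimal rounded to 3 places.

Posterior probability ≈ 0.393

Tabulate prior·likelihood by source: [1] prior 0.333333, lik 0.625, product 0.2083; [2] prior 0.333333, lik 0.6364, product 0.2121; [3] prior 0.333333, lik 0.8182, product 0.2727.
Normalizing constant = 0.69318; the posterior for Urn 3 is its product over the sum, 0.2727/0.69318 = 0.393.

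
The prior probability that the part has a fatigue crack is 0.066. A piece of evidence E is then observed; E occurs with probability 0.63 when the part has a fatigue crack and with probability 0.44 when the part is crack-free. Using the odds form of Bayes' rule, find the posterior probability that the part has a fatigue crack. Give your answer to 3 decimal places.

Prior odds = 0.066/(1−0.066) = 0.070664. In log-odds, ln(0.070664) = -2.6498.
Add log likelihood ratio: ln(1.4318) = 0.35895.
Posterior log-odds = -2.2909, so posterior odds = exp(-2.2909) = 0.10118. Converting, P(H|E) = 0.10118/1.1012 = 0.092.

Posterior probability ≈ 0.092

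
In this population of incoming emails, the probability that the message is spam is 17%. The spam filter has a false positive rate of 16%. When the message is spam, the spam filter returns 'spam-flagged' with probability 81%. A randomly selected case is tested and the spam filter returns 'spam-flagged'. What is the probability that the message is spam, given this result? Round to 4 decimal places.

P(H | E) ≈ 0.5091

Let H be the event that the message is spam. P(H) = 0.17, so P(¬H) = 0.83. With E the 'spam-flagged' result, P(E|H) = 0.81 and P(E|¬H) = 0.16.
P(E) = 0.81·0.17 + 0.16·0.83 = 0.13770 + 0.13280 = 0.27050.
By Bayes' theorem, P(H|E) = 0.13770 / 0.27050 = 0.5091.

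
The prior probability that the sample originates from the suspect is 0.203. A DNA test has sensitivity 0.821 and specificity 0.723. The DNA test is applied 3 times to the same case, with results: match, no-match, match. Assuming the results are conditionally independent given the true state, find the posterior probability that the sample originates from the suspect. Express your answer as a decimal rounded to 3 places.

Posterior P(H) ≈ 0.356

With H the event that the sample originates from the suspect, the joint likelihood of the observed sequence is P(data|H) = 0.821·0.179·0.821 = 0.12065 and P(data|¬H) = 0.277·0.723·0.277 = 0.055475.
Bayes: P(H|data) = 0.203·0.12065 / (0.203·0.12065 + 0.797·0.055475) = 0.024493/0.068706 = 0.3565.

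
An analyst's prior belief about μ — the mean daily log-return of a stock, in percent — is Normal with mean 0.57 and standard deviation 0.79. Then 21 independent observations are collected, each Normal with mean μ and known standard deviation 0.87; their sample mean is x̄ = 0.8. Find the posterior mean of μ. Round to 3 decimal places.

Prior precision 1/τ₀² = 1/0.79² = 1.60231; data precision n/σ² = 21/0.87² = 27.7447.
Posterior precision = 1.60231 + 27.7447 = 29.3471.
Posterior mean = (1.60231·0.57 + 27.7447·0.8) / 29.3471 = 0.787.

Posterior mean ≈ 0.787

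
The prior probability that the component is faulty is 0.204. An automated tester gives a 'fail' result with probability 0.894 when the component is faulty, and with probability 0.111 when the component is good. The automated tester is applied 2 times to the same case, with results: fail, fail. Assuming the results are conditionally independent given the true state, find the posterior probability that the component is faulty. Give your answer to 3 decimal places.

With H the event that the component is faulty, the joint likelihood of the observed sequence is P(data|H) = 0.894·0.894 = 0.79924 and P(data|¬H) = 0.111·0.111 = 0.012321.
Bayes: P(H|data) = 0.204·0.79924 / (0.204·0.79924 + 0.796·0.012321) = 0.16304/0.17285 = 0.9433.

Posterior P(H) ≈ 0.943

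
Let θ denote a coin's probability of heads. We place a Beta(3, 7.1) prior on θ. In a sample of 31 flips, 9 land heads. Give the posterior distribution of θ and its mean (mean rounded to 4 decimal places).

Posterior: Beta(12, 29.1); mean ≈ 0.2920

Observing 9 successes and 22 failures updates Beta(3, 7.1) by adding the success and failure counts to the two shape parameters: α = 3+9 = 12, β = 7.1+22 = 29.1.
Posterior mean = α/(α+β) = 12/41.1 = 0.2920.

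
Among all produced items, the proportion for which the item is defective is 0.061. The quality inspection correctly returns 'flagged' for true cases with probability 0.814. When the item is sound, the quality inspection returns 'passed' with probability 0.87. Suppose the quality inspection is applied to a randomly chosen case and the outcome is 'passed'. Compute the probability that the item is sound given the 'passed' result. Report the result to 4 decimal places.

Write H for 'the item is defective'. Prior odds H:¬H = 0.061/0.939 = 0.064963. For the 'passed' outcome, the likelihood ratio is 0.186/0.87 = 0.21379.
Posterior odds = 0.064963 × 0.21379 = 0.013889, so P(H|E) = 0.013889/(1+0.013889) = 0.0137. Then P(¬H|E) = 1 − 0.0137 = 0.9863.

P(¬H | E) ≈ 0.9863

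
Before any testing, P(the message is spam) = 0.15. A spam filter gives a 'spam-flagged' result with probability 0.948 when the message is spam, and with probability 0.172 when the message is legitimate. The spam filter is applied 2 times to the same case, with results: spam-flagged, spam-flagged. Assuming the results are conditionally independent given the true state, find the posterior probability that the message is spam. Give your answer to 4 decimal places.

Posterior P(H) ≈ 0.8428

With H the event that the message is spam, the joint likelihood of the observed sequence is P(data|H) = 0.948·0.948 = 0.89870 and P(data|¬H) = 0.172·0.172 = 0.029584.
Bayes: P(H|data) = 0.15·0.89870 / (0.15·0.89870 + 0.85·0.029584) = 0.13481/0.15995 = 0.8428.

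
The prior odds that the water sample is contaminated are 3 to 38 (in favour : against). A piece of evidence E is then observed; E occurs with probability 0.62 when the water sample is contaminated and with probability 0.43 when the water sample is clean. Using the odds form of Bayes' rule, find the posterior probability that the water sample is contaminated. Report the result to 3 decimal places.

Posterior probability ≈ 0.102

Prior odds = 3/38 = 0.078947.
Likelihood ratio for E = 0.62/0.43 = 1.4419.
Posterior odds = prior odds × LR = 0.11383.
Posterior probability = odds/(1+odds) = 0.11383/1.1138 = 0.102.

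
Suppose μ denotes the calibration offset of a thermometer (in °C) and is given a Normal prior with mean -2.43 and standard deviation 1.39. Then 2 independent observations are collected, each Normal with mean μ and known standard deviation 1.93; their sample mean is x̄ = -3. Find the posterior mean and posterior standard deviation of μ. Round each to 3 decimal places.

With known σ, the Normal prior is conjugate. Weight on the data is w = (n/σ²)/(n/σ² + 1/τ₀²) = 0.536927/(0.536927+0.517572) = 0.50918.
Posterior mean = w·x̄ + (1−w)·μ₀ = 0.50918·-3 + 0.49082·-2.43 = -2.720. Posterior variance = 1/(0.536927+0.517572) = 0.948318, so SD = 0.974.

Posterior mean ≈ -2.720; posterior SD ≈ 0.974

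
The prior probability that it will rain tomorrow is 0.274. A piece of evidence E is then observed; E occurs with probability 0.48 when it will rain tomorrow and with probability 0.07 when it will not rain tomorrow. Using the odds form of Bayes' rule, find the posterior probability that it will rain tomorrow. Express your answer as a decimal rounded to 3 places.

Prior odds = 0.274/(1−0.274) = 0.37741.
Likelihood ratio for E = 0.48/0.07 = 6.8571.
Posterior odds = prior odds × LR = 2.5880.
Posterior probability = odds/(1+odds) = 2.5880/3.5880 = 0.721.

Posterior probability ≈ 0.721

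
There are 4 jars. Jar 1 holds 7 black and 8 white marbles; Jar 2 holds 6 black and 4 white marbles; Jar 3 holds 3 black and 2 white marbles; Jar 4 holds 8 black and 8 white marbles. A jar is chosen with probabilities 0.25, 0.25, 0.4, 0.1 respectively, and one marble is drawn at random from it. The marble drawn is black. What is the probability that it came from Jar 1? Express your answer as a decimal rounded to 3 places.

P(black|Jar 1) = 0.4667; P(black|Jar 2) = 0.6; P(black|Jar 3) = 0.6; P(black|Jar 4) = 0.5.
Prior × likelihood for each source: 0.25·0.4667=0.1167, 0.25·0.6=0.1500, 0.4·0.6=0.2400, 0.1·0.5=0.05000. Summing gives P(black) = 0.55667.
P(Jar 1 | black) = 0.1167 / 0.55667 = 0.210.

Posterior probability ≈ 0.210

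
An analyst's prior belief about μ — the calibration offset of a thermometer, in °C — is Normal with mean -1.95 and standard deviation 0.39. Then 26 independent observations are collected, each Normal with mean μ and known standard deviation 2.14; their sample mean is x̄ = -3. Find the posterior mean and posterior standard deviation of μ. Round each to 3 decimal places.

Prior precision 1/τ₀² = 1/0.39² = 6.57462; data precision n/σ² = 26/2.14² = 5.67735.
Posterior precision = 6.57462 + 5.67735 = 12.2520, giving posterior SD = 1/√12.2520 = 0.286.
Posterior mean = (6.57462·-1.95 + 5.67735·-3) / 12.2520 = -2.437.

Posterior mean ≈ -2.437; posterior SD ≈ 0.286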